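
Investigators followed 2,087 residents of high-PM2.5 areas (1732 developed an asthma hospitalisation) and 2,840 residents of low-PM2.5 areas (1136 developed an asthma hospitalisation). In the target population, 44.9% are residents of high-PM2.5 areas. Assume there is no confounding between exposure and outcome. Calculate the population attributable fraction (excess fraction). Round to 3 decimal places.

PAF ≈ 0.325

p₁ = P(outcome | exposed) = 1732/2087 = 0.8299
p₀ = P(outcome | unexposed) = 1136/2840 = 0.4
Overall risk P(Y=1) = π·p₁ + (1−π)·p₀ = 0.449×0.8299 + 0.551×0.4 = 0.59302.
Under exogeneity, PAF = [P(Y=1) − p₀] / P(Y=1).
PAF = (0.59302 − 0.4) / 0.59302 ≈ 0.3255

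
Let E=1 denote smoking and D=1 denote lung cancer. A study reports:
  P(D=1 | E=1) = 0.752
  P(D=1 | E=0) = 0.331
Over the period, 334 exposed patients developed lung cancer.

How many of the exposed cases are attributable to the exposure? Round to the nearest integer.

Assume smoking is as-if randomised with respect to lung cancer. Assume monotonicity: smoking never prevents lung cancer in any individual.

about 187 cases

Let p₁ = 0.752, p₀ = 0.331.
PN = (p₁ − p₀)/p₁ = (0.752 − 0.331) / 0.752 ≈ 0.55984.
Attributable cases ≈ PN × (exposed cases) = 0.55984 × 334 ≈ 186.99.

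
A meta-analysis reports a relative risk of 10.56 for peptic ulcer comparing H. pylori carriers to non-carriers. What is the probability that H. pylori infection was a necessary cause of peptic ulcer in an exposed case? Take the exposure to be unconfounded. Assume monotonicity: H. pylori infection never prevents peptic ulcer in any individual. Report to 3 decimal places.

PN ≈ 0.905

Under exogeneity and monotonicity, PN = (RR − 1) / RR = 1 − 1/RR.
PN = (10.56 − 1) / 10.56 = 9.56 / 10.56 ≈ 0.9053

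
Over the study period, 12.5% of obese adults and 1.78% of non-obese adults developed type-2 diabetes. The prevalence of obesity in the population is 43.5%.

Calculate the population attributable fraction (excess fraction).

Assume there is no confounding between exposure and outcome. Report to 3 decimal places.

p₁ = 0.125, p₀ = 0.0178.
Overall risk P(Y=1) = π·p₁ + (1−π)·p₀ = 0.435×0.125 + 0.565×0.0178 = 0.064432.
Under exogeneity, PAF = [P(Y=1) − p₀] / P(Y=1).
PAF = (0.064432 − 0.0178) / 0.064432 ≈ 0.7237

PAF ≈ 0.724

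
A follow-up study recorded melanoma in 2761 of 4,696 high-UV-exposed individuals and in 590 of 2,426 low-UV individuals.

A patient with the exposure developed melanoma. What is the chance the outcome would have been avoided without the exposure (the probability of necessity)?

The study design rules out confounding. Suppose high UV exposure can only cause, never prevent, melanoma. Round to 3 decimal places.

p₁ = P(outcome | exposed) = 2761/4696 = 0.58795
p₀ = P(outcome | unexposed) = 590/2426 = 0.2432
Under exogeneity and monotonicity, PN = (p₁ − p₀) / p₁.
PN = (0.58795 − 0.2432) / 0.58795 = 0.34475 / 0.58795 ≈ 0.5864

PN ≈ 0.586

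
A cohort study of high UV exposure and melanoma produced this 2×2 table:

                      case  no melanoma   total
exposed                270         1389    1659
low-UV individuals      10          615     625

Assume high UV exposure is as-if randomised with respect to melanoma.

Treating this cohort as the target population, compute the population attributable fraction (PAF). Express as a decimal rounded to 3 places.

p₁ = P(outcome | exposed) = 270/1659 = 0.16275
p₀ = P(outcome | unexposed) = 10/625 = 0.016
Exposure prevalence π = 1659/2284 = 0.72636; overall risk P(Y=1) = 0.12259.
Under exogeneity, PAF = [P(Y=1) − p₀]/P(Y=1).
PAF = (0.12259 − 0.016) / 0.12259 ≈ 0.8695

PAF ≈ 0.869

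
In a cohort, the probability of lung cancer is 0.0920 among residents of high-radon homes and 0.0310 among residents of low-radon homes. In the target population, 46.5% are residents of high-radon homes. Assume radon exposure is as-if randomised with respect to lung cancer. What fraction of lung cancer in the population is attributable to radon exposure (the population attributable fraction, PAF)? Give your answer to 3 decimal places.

Let p₁ = 0.092, p₀ = 0.031.
Overall risk P(Y=1) = π·p₁ + (1−π)·p₀ = 0.465×0.092 + 0.535×0.031 = 0.059365.
Under exogeneity, PAF = [P(Y=1) − p₀] / P(Y=1).
PAF = (0.059365 − 0.031) / 0.059365 ≈ 0.4778

PAF ≈ 0.478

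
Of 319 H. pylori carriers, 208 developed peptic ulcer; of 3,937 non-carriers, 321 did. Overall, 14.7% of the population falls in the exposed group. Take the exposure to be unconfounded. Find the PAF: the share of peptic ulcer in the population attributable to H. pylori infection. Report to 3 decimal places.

p₁ = P(outcome | exposed) = 208/319 = 0.65204
p₀ = P(outcome | unexposed) = 321/3937 = 0.081534
Overall risk P(Y=1) = π·p₁ + (1−π)·p₀ = 0.147×0.65204 + 0.853×0.081534 = 0.1654.
Under exogeneity, PAF = [P(Y=1) − p₀] / P(Y=1).
PAF = (0.1654 − 0.081534) / 0.1654 ≈ 0.5070

PAF ≈ 0.507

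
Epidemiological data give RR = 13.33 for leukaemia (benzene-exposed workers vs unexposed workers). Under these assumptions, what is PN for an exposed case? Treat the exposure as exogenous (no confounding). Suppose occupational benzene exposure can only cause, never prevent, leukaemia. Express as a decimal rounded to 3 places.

Under exogeneity and monotonicity, PN = (RR − 1) / RR = 1 − 1/RR.
PN = (13.33 − 1) / 13.33 = 12.33 / 13.33 ≈ 0.9250

PN ≈ 0.925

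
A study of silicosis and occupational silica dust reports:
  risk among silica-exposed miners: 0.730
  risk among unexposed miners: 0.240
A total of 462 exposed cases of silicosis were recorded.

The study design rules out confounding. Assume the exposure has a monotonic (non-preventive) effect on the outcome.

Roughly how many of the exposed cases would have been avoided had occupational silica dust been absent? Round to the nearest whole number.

Let p₁ = 0.73, p₀ = 0.24.
PN = (p₁ − p₀)/p₁ = (0.73 − 0.24) / 0.73 ≈ 0.67123.
Attributable cases ≈ PN × (exposed cases) = 0.67123 × 462 ≈ 310.11.

about 310 cases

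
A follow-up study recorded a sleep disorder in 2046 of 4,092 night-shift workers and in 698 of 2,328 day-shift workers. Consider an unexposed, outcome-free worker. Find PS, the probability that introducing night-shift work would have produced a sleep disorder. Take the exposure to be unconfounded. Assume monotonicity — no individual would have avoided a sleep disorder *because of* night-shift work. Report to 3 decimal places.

PS ≈ 0.286

p₁ = P(outcome | exposed) = 2046/4092 = 0.5
p₀ = P(outcome | unexposed) = 698/2328 = 0.29983
Under exogeneity and monotonicity, PS = (p₁ − p₀) / (1 − p₀).
PS = (0.5 − 0.29983) / (1 − 0.29983) = 0.20017 / 0.70017 ≈ 0.2859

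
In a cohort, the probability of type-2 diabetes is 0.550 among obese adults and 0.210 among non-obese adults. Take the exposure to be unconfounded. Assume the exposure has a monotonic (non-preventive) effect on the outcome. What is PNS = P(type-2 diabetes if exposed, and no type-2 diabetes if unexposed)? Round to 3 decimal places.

Let p₁ = 0.55, p₀ = 0.21.
Under exogeneity and monotonicity, PNS = p₁ − p₀.
PNS = 0.55 − 0.21 = 0.34

PNS ≈ 0.340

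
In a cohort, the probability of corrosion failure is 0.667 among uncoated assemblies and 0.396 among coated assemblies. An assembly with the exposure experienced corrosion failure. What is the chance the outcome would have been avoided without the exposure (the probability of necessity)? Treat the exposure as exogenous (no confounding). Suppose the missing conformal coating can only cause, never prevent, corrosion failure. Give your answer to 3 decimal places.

Let p₁ = 0.667, p₀ = 0.396.
Under exogeneity and monotonicity, PN = (p₁ − p₀) / p₁.
PN = (0.667 − 0.396) / 0.667 = 0.271 / 0.667 ≈ 0.4063

PN ≈ 0.406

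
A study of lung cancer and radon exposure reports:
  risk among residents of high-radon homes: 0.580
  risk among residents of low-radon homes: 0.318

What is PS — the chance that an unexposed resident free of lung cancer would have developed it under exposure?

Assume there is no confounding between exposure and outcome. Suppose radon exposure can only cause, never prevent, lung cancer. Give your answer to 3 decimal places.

PS ≈ 0.384

Let p₁ = 0.58, p₀ = 0.318.
Under exogeneity and monotonicity, PS = (p₁ − p₀) / (1 − p₀).
PS = (0.58 − 0.318) / (1 − 0.318) = 0.262 / 0.682 ≈ 0.3842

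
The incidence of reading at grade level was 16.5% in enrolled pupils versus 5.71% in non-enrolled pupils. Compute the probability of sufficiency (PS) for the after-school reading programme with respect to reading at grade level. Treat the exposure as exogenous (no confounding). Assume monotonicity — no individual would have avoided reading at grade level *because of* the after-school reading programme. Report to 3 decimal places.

PS ≈ 0.114

p₁ = 0.165, p₀ = 0.0571.
Under exogeneity and monotonicity, PS = (p₁ − p₀) / (1 − p₀).
PS = (0.165 − 0.0571) / (1 − 0.0571) = 0.1079 / 0.9429 ≈ 0.1144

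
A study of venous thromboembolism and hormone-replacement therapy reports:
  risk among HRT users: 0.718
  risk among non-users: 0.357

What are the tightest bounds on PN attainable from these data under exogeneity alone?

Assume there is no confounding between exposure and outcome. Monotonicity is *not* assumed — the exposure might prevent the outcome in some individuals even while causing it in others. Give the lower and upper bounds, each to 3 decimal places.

0.503 ≤ PN ≤ 0.896

Let p₁ = 0.718, p₀ = 0.357.
Under exogeneity alone the bounds on PN are max{0,(p₁−p₀)/p₁} ≤ PN ≤ min{1,(1−p₀)/p₁}.
  lower = (p₁ − p₀)/p₁ = 0.361 / 0.718 ≈ 0.5028
  upper = min{1, (1 − p₀)/p₁} = 0.643 / 0.718 ≈ 0.8955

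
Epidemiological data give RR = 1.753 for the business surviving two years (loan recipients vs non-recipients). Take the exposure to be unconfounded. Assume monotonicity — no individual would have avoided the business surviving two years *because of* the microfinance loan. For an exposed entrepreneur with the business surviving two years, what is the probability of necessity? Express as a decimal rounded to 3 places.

PN ≈ 0.430

Under exogeneity and monotonicity, PN = (RR − 1) / RR = 1 − 1/RR.
PN = (1.753 − 1) / 1.753 = 0.753 / 1.753 ≈ 0.4295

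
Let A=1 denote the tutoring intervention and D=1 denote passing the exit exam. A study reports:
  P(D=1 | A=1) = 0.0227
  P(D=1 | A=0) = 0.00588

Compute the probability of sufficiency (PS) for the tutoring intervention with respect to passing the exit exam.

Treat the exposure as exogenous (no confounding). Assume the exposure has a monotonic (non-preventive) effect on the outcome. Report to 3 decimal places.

Let p₁ = 0.0227, p₀ = 0.00588.
Under exogeneity and monotonicity, PS = (p₁ − p₀) / (1 − p₀).
PS = (0.0227 − 0.00588) / (1 − 0.00588) = 0.01682 / 0.99412 ≈ 0.0169

PS ≈ 0.017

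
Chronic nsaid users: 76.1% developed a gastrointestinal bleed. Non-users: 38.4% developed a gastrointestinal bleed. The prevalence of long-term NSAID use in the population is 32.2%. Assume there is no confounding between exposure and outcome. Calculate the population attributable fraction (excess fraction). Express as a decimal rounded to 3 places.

PAF ≈ 0.240

p₁ = 0.761, p₀ = 0.384.
Overall risk P(Y=1) = π·p₁ + (1−π)·p₀ = 0.322×0.761 + 0.678×0.384 = 0.50539.
Under exogeneity, PAF = [P(Y=1) − p₀] / P(Y=1).
PAF = (0.50539 − 0.384) / 0.50539 ≈ 0.2402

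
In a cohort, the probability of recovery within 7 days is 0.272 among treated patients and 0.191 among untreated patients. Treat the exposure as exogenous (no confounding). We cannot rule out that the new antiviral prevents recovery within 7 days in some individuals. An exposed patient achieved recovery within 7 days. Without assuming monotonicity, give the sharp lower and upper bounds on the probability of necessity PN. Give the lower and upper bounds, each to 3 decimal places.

Let p₁ = 0.272, p₀ = 0.191.
Under exogeneity alone the bounds on PN are max{0,(p₁−p₀)/p₁} ≤ PN ≤ min{1,(1−p₀)/p₁}.
  lower = (p₁ − p₀)/p₁ = 0.081 / 0.272 ≈ 0.2978
  upper = min{1, (1 − p₀)/p₁} = 0.809 / 0.272 ≈ 2.9743 → capped at 1

0.298 ≤ PN ≤ 1.000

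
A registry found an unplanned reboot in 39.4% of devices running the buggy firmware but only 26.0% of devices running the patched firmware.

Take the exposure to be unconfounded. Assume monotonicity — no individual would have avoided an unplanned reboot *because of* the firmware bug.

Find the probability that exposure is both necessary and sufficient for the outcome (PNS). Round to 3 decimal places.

p₁ = 0.394, p₀ = 0.26.
Under exogeneity and monotonicity, PNS = p₁ − p₀.
PNS = 0.394 − 0.26 = 0.134

PNS ≈ 0.134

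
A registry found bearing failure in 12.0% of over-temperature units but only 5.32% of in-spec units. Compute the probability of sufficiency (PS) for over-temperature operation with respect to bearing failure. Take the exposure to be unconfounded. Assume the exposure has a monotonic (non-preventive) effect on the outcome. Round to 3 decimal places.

p₁ = 0.12, p₀ = 0.0532.
Under exogeneity and monotonicity, PS = (p₁ − p₀) / (1 − p₀).
PS = (0.12 − 0.0532) / (1 − 0.0532) = 0.0668 / 0.9468 ≈ 0.0706

PS ≈ 0.071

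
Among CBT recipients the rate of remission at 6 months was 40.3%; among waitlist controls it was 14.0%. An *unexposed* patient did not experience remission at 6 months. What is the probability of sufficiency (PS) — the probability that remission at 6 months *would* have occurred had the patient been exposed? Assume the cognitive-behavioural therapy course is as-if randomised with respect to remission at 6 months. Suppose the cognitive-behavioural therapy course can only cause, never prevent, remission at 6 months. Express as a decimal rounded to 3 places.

p₁ = 0.403, p₀ = 0.14.
Under exogeneity and monotonicity, PS = (p₁ − p₀) / (1 − p₀).
PS = (0.403 − 0.14) / (1 − 0.14) = 0.263 / 0.86 ≈ 0.3058

PS ≈ 0.306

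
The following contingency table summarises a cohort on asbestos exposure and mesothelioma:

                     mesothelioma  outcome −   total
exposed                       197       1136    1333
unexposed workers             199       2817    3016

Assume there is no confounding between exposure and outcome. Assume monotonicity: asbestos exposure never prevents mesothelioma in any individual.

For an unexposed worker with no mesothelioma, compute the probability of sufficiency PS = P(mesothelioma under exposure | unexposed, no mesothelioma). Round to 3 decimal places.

p₁ = P(outcome | exposed) = 197/1333 = 0.14779
p₀ = P(outcome | unexposed) = 199/3016 = 0.065981
Under exogeneity and monotonicity, PS = (p₁ − p₀) / (1 − p₀).
PS = (0.14779 − 0.065981) / (1 − 0.065981) = 0.081806 / 0.93402 ≈ 0.0876

PS ≈ 0.088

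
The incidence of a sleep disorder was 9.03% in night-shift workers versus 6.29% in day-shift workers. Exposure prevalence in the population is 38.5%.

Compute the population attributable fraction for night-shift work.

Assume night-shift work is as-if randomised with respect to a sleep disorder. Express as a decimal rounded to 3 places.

PAF ≈ 0.144

p₁ = 0.0903, p₀ = 0.0629.
Overall risk P(Y=1) = π·p₁ + (1−π)·p₀ = 0.385×0.0903 + 0.615×0.0629 = 0.073449.
Under exogeneity, PAF = [P(Y=1) − p₀] / P(Y=1).
PAF = (0.073449 − 0.0629) / 0.073449 ≈ 0.1436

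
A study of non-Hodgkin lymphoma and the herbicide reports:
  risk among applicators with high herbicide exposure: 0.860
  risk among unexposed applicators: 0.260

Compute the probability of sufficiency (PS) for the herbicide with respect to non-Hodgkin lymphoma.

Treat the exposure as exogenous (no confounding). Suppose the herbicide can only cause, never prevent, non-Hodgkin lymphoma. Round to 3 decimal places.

PS ≈ 0.811

Let p₁ = 0.86, p₀ = 0.26.
Under exogeneity and monotonicity, PS = (p₁ − p₀) / (1 − p₀).
PS = (0.86 − 0.26) / (1 − 0.26) = 0.6 / 0.74 ≈ 0.8108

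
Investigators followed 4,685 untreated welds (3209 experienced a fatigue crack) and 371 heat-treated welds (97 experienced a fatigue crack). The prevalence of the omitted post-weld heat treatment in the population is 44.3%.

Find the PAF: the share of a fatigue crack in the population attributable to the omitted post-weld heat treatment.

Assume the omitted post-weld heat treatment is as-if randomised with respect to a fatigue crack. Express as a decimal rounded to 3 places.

PAF ≈ 0.418

p₁ = P(outcome | exposed) = 3209/4685 = 0.68495
p₀ = P(outcome | unexposed) = 97/371 = 0.26146
Overall risk P(Y=1) = π·p₁ + (1−π)·p₀ = 0.443×0.68495 + 0.557×0.26146 = 0.44906.
Under exogeneity, PAF = [P(Y=1) − p₀] / P(Y=1).
PAF = (0.44906 − 0.26146) / 0.44906 ≈ 0.4178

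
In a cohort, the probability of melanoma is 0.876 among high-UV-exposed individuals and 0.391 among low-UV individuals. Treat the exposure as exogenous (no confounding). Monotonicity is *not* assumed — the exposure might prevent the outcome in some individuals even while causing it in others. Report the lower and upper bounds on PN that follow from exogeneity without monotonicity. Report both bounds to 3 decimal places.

Let p₁ = 0.876, p₀ = 0.391.
Under exogeneity alone the bounds on PN are max{0,(p₁−p₀)/p₁} ≤ PN ≤ min{1,(1−p₀)/p₁}.
  lower = (p₁ − p₀)/p₁ = 0.485 / 0.876 ≈ 0.5537
  upper = min{1, (1 − p₀)/p₁} = 0.609 / 0.876 ≈ 0.6952

0.554 ≤ PN ≤ 0.695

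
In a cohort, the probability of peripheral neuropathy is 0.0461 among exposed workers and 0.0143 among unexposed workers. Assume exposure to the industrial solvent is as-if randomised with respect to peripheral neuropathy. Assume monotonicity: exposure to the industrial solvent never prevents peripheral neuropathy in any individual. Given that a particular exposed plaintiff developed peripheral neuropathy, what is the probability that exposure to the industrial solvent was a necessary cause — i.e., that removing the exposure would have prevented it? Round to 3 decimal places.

Let p₁ = 0.0461, p₀ = 0.0143.
Under exogeneity and monotonicity, PN = (p₁ − p₀) / p₁.
PN = (0.0461 − 0.0143) / 0.0461 = 0.0318 / 0.0461 ≈ 0.6898

PN ≈ 0.690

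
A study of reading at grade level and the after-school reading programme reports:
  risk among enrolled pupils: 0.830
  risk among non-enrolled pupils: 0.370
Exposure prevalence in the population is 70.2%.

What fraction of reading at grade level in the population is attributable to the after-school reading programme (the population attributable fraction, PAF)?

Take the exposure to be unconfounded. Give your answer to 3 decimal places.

PAF ≈ 0.466

Let p₁ = 0.83, p₀ = 0.37.
Overall risk P(Y=1) = π·p₁ + (1−π)·p₀ = 0.702×0.83 + 0.298×0.37 = 0.69292.
Under exogeneity, PAF = [P(Y=1) − p₀] / P(Y=1).
PAF = (0.69292 − 0.37) / 0.69292 ≈ 0.4660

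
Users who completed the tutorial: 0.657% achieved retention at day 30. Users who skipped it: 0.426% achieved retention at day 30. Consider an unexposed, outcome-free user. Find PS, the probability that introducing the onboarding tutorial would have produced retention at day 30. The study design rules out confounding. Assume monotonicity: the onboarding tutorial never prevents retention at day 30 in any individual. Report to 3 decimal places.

PS ≈ 0.002

p₁ = 0.00657, p₀ = 0.00426.
Under exogeneity and monotonicity, PS = (p₁ − p₀) / (1 − p₀).
PS = (0.00657 − 0.00426) / (1 − 0.00426) = 0.00231 / 0.99574 ≈ 0.0023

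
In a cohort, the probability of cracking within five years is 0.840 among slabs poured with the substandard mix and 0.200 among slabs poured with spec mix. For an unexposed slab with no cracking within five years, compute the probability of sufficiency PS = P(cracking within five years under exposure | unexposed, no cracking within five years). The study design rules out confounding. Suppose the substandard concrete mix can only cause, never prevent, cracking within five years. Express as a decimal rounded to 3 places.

PS ≈ 0.800

Let p₁ = 0.84, p₀ = 0.2.
Under exogeneity and monotonicity, PS = (p₁ − p₀) / (1 − p₀).
PS = (0.84 − 0.2) / (1 − 0.2) = 0.64 / 0.8 ≈ 0.8000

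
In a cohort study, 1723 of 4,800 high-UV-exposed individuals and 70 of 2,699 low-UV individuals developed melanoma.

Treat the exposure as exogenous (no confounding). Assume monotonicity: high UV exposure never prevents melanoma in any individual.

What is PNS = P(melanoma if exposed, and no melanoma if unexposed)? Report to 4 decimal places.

p₁ = P(outcome | exposed) = 1723/4800 = 0.35896
p₀ = P(outcome | unexposed) = 70/2699 = 0.025936
Under exogeneity and monotonicity, PNS = p₁ − p₀.
PNS = 0.35896 − 0.025936 = 0.33302

PNS ≈ 0.3330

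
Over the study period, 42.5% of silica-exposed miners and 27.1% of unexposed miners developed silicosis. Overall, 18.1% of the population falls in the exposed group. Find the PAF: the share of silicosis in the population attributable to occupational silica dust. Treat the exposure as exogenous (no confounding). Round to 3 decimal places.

p₁ = 0.425, p₀ = 0.271.
Overall risk P(Y=1) = π·p₁ + (1−π)·p₀ = 0.181×0.425 + 0.819×0.271 = 0.29887.
Under exogeneity, PAF = [P(Y=1) − p₀] / P(Y=1).
PAF = (0.29887 − 0.271) / 0.29887 ≈ 0.0933

PAF ≈ 0.093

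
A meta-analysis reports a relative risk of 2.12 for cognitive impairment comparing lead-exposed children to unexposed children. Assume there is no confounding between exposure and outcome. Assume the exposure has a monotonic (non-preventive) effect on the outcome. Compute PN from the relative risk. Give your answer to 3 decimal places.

PN ≈ 0.528

Under exogeneity and monotonicity, PN = (RR − 1) / RR = 1 − 1/RR.
PN = (2.12 − 1) / 2.12 = 1.12 / 2.12 ≈ 0.5283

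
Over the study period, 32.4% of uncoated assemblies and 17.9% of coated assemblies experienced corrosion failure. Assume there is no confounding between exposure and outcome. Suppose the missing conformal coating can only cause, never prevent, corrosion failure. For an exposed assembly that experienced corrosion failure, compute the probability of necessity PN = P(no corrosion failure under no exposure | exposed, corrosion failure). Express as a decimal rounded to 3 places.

PN ≈ 0.448

p₁ = 0.324, p₀ = 0.179.
Under exogeneity and monotonicity, PN = (p₁ − p₀) / p₁.
PN = (0.324 − 0.179) / 0.324 = 0.145 / 0.324 ≈ 0.4475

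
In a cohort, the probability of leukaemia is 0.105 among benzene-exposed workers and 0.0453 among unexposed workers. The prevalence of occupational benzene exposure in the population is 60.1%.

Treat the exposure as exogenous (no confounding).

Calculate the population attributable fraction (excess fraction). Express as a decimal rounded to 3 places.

PAF ≈ 0.442

Let p₁ = 0.105, p₀ = 0.0453.
Overall risk P(Y=1) = π·p₁ + (1−π)·p₀ = 0.601×0.105 + 0.399×0.0453 = 0.08118.
Under exogeneity, PAF = [P(Y=1) − p₀] / P(Y=1).
PAF = (0.08118 − 0.0453) / 0.08118 ≈ 0.4420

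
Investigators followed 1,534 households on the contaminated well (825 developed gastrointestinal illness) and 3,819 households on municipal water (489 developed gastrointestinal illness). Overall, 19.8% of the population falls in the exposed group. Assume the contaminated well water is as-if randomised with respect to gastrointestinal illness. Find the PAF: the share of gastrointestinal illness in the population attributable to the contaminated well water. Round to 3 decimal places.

p₁ = P(outcome | exposed) = 825/1534 = 0.53781
p₀ = P(outcome | unexposed) = 489/3819 = 0.12804
Overall risk P(Y=1) = π·p₁ + (1−π)·p₀ = 0.198×0.53781 + 0.802×0.12804 = 0.20918.
Under exogeneity, PAF = [P(Y=1) − p₀] / P(Y=1).
PAF = (0.20918 − 0.12804) / 0.20918 ≈ 0.3879

PAF ≈ 0.388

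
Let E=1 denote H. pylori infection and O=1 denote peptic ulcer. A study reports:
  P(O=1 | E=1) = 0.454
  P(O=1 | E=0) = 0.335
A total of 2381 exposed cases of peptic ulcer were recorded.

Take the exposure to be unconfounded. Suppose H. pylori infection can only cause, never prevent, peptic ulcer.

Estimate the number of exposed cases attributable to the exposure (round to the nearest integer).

about 624 cases

Let p₁ = 0.454, p₀ = 0.335.
PN = (p₁ − p₀)/p₁ = (0.454 − 0.335) / 0.454 ≈ 0.26211.
Attributable cases ≈ PN × (exposed cases) = 0.26211 × 2381 ≈ 624.09.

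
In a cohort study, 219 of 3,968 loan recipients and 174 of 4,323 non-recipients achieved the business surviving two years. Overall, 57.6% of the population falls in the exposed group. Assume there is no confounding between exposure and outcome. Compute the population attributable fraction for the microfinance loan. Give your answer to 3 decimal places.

PAF ≈ 0.176

p₁ = P(outcome | exposed) = 219/3968 = 0.055192
p₀ = P(outcome | unexposed) = 174/4323 = 0.04025
Overall risk P(Y=1) = π·p₁ + (1−π)·p₀ = 0.576×0.055192 + 0.424×0.04025 = 0.048856.
Under exogeneity, PAF = [P(Y=1) − p₀] / P(Y=1).
PAF = (0.048856 − 0.04025) / 0.048856 ≈ 0.1762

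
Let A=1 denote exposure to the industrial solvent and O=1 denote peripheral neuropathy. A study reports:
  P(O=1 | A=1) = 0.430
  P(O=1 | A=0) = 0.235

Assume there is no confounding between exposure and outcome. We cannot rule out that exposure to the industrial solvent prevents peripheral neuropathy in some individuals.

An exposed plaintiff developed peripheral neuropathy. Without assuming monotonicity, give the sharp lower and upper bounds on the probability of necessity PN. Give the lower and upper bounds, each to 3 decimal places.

Let p₁ = 0.43, p₀ = 0.235.
Under exogeneity alone the bounds on PN are max{0,(p₁−p₀)/p₁} ≤ PN ≤ min{1,(1−p₀)/p₁}.
  lower = (p₁ − p₀)/p₁ = 0.195 / 0.43 ≈ 0.4535
  upper = min{1, (1 − p₀)/p₁} = 0.765 / 0.43 ≈ 1.7791 → capped at 1

0.453 ≤ PN ≤ 1.000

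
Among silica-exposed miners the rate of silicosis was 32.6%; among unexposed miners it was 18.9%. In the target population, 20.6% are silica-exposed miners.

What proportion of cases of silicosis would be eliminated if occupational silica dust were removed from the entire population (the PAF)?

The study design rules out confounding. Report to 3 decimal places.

PAF ≈ 0.130

p₁ = 0.326, p₀ = 0.189.
Overall risk P(Y=1) = π·p₁ + (1−π)·p₀ = 0.206×0.326 + 0.794×0.189 = 0.21722.
Under exogeneity, PAF = [P(Y=1) − p₀] / P(Y=1).
PAF = (0.21722 − 0.189) / 0.21722 ≈ 0.1299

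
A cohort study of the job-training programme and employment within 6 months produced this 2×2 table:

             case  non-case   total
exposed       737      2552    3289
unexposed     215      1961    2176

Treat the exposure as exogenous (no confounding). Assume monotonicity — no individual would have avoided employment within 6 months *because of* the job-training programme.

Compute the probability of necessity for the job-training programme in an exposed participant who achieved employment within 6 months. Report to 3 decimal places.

PN ≈ 0.559

p₁ = P(outcome | exposed) = 737/3289 = 0.22408
p₀ = P(outcome | unexposed) = 215/2176 = 0.098805
Under exogeneity and monotonicity, PN = (p₁ − p₀)/p₁.
PN = (0.22408 − 0.098805) / 0.22408 ≈ 0.5591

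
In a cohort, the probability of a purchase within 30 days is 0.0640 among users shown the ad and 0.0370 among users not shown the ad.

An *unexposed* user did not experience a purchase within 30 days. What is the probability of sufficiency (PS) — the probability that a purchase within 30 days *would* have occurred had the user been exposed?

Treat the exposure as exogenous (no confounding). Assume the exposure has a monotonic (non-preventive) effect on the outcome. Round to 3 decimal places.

PS ≈ 0.028

Let p₁ = 0.064, p₀ = 0.037.
Under exogeneity and monotonicity, PS = (p₁ − p₀) / (1 − p₀).
PS = (0.064 − 0.037) / (1 − 0.037) = 0.027 / 0.963 ≈ 0.0280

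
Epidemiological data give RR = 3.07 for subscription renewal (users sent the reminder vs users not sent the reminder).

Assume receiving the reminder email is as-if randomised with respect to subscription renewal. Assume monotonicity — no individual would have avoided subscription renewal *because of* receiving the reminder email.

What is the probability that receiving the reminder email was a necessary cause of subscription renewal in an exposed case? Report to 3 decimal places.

Under exogeneity and monotonicity, PN = (RR − 1) / RR = 1 − 1/RR.
PN = (3.07 − 1) / 3.07 = 2.07 / 3.07 ≈ 0.6743

PN ≈ 0.674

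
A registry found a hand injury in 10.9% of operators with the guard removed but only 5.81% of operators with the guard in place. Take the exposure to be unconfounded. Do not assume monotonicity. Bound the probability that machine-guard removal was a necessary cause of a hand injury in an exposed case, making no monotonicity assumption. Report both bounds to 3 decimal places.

0.467 ≤ PN ≤ 1.000

p₁ = 0.109, p₀ = 0.0581.
Under exogeneity alone the bounds on PN are max{0,(p₁−p₀)/p₁} ≤ PN ≤ min{1,(1−p₀)/p₁}.
  lower = (p₁ − p₀)/p₁ = 0.0509 / 0.109 ≈ 0.4670
  upper = min{1, (1 − p₀)/p₁} = 0.9419 / 0.109 ≈ 8.6413 → capped at 1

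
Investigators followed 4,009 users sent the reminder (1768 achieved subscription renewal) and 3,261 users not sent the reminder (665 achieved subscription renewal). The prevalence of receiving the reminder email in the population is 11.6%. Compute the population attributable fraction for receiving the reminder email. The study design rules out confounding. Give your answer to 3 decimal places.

PAF ≈ 0.119

p₁ = P(outcome | exposed) = 1768/4009 = 0.44101
p₀ = P(outcome | unexposed) = 665/3261 = 0.20393
Overall risk P(Y=1) = π·p₁ + (1−π)·p₀ = 0.116×0.44101 + 0.884×0.20393 = 0.23143.
Under exogeneity, PAF = [P(Y=1) − p₀] / P(Y=1).
PAF = (0.23143 − 0.20393) / 0.23143 ≈ 0.1188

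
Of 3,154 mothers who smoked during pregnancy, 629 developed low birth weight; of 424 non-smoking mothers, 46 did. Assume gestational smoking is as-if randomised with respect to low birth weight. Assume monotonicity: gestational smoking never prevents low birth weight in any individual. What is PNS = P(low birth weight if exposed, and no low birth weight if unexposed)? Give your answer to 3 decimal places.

PNS ≈ 0.091

p₁ = P(outcome | exposed) = 629/3154 = 0.19943
p₀ = P(outcome | unexposed) = 46/424 = 0.10849
Under exogeneity and monotonicity, PNS = p₁ − p₀.
PNS = 0.19943 − 0.10849 = 0.090939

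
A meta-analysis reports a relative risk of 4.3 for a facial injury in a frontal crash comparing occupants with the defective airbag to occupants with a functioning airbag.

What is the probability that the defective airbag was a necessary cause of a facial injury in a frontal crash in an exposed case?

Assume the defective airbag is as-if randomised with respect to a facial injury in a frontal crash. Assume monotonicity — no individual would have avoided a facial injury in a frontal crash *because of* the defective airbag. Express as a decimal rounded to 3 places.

Under exogeneity and monotonicity, PN = (RR − 1) / RR = 1 − 1/RR.
PN = (4.3 − 1) / 4.3 = 3.3 / 4.3 ≈ 0.7674

PN ≈ 0.767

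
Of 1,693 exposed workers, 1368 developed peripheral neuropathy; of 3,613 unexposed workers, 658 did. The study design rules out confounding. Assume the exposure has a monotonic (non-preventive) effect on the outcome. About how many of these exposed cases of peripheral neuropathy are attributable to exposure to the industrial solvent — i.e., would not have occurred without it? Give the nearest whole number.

p₁ = P(outcome | exposed) = 1368/1693 = 0.80803
p₀ = P(outcome | unexposed) = 658/3613 = 0.18212
PN = (p₁ − p₀)/p₁ = (0.80803 − 0.18212) / 0.80803 ≈ 0.77461.
Attributable cases ≈ PN × (exposed cases) = 0.77461 × 1368 ≈ 1059.67.

about 1060 cases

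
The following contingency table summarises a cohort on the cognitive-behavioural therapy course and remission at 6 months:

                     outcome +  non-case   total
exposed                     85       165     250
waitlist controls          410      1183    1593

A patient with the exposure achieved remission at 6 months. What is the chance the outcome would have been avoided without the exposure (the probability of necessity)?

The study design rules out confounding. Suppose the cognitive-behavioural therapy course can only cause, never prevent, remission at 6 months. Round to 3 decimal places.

p₁ = P(outcome | exposed) = 85/250 = 0.34
p₀ = P(outcome | unexposed) = 410/1593 = 0.25738
Under exogeneity and monotonicity, PN = (p₁ − p₀)/p₁.
PN = (0.34 − 0.25738) / 0.34 ≈ 0.2430

PN ≈ 0.243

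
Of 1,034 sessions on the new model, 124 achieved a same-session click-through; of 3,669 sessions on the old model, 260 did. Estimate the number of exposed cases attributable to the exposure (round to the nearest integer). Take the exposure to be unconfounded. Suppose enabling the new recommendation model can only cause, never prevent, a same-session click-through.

p₁ = P(outcome | exposed) = 124/1034 = 0.11992
p₀ = P(outcome | unexposed) = 260/3669 = 0.070864
PN = (p₁ − p₀)/p₁ = (0.11992 − 0.070864) / 0.11992 ≈ 0.40909.
Attributable cases ≈ PN × (exposed cases) = 0.40909 × 124 ≈ 50.73.

about 51 cases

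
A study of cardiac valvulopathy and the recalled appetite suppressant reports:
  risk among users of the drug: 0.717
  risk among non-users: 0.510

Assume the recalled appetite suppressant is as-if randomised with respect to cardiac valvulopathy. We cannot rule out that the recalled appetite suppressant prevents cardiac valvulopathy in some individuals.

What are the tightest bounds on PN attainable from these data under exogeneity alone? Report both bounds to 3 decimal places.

0.289 ≤ PN ≤ 0.683

Let p₁ = 0.717, p₀ = 0.51.
Under exogeneity alone the bounds on PN are max{0,(p₁−p₀)/p₁} ≤ PN ≤ min{1,(1−p₀)/p₁}.
  lower = (p₁ − p₀)/p₁ = 0.207 / 0.717 ≈ 0.2887
  upper = min{1, (1 − p₀)/p₁} = 0.49 / 0.717 ≈ 0.6834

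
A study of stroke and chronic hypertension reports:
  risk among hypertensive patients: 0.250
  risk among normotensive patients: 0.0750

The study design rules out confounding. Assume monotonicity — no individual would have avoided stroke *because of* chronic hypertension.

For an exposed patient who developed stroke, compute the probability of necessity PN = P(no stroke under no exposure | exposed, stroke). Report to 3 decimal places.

PN ≈ 0.700

Let p₁ = 0.25, p₀ = 0.075.
Under exogeneity and monotonicity, PN = (p₁ − p₀) / p₁.
PN = (0.25 − 0.075) / 0.25 = 0.175 / 0.25 ≈ 0.7000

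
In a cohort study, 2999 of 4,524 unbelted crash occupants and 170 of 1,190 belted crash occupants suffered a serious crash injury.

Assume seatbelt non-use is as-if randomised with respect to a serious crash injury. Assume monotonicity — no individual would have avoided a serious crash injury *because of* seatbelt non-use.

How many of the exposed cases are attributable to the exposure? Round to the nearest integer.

about 2353 cases

p₁ = P(outcome | exposed) = 2999/4524 = 0.66291
p₀ = P(outcome | unexposed) = 170/1190 = 0.14286
PN = (p₁ − p₀)/p₁ = (0.66291 − 0.14286) / 0.66291 ≈ 0.78450.
Attributable cases ≈ PN × (exposed cases) = 0.78450 × 2999 ≈ 2352.71.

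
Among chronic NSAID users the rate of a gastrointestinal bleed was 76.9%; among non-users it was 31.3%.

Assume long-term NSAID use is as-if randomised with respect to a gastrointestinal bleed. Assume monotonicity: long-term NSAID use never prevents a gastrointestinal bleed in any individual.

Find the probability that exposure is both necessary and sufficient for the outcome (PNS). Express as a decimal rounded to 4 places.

PNS ≈ 0.4560

p₁ = 0.769, p₀ = 0.313.
Under exogeneity and monotonicity, PNS = p₁ − p₀.
PNS = 0.769 − 0.313 = 0.456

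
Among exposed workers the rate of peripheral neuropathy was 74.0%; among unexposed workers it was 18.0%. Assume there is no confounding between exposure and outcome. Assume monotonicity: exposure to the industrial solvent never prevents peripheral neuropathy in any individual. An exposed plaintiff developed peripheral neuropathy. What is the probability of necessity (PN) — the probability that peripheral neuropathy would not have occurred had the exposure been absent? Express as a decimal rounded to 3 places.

p₁ = 0.74, p₀ = 0.18.
Under exogeneity and monotonicity, PN = (p₁ − p₀) / p₁.
PN = (0.74 − 0.18) / 0.74 = 0.56 / 0.74 ≈ 0.7568

PN ≈ 0.757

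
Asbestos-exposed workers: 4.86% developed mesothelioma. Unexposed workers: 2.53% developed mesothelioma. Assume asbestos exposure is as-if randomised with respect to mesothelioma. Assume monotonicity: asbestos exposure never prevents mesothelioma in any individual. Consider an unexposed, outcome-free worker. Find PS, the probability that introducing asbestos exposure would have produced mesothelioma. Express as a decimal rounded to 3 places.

p₁ = 0.0486, p₀ = 0.0253.
Under exogeneity and monotonicity, PS = (p₁ − p₀) / (1 − p₀).
PS = (0.0486 − 0.0253) / (1 − 0.0253) = 0.0233 / 0.9747 ≈ 0.0239

PS ≈ 0.024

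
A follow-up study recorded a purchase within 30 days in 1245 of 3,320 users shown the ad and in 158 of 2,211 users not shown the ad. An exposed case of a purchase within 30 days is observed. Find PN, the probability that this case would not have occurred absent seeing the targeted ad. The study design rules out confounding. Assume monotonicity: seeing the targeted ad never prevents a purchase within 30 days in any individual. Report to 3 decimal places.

PN ≈ 0.809

p₁ = P(outcome | exposed) = 1245/3320 = 0.375
p₀ = P(outcome | unexposed) = 158/2211 = 0.071461
Under exogeneity and monotonicity, PN = (p₁ − p₀) / p₁.
PN = (0.375 − 0.071461) / 0.375 = 0.30354 / 0.375 ≈ 0.8094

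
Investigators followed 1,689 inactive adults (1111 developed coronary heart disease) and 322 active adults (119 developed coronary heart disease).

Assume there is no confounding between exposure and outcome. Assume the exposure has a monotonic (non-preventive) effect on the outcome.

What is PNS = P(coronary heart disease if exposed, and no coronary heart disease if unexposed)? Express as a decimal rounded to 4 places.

PNS ≈ 0.2882

p₁ = P(outcome | exposed) = 1111/1689 = 0.65779
p₀ = P(outcome | unexposed) = 119/322 = 0.36957
Under exogeneity and monotonicity, PNS = p₁ − p₀.
PNS = 0.65779 − 0.36957 = 0.28822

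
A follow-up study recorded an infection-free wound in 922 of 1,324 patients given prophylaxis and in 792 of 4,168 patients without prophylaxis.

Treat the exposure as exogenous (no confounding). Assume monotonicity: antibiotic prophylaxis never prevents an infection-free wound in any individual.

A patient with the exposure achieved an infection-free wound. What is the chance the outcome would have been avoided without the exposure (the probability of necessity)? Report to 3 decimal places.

p₁ = P(outcome | exposed) = 922/1324 = 0.69637
p₀ = P(outcome | unexposed) = 792/4168 = 0.19002
Under exogeneity and monotonicity, PN = (p₁ − p₀) / p₁.
PN = (0.69637 − 0.19002) / 0.69637 = 0.50636 / 0.69637 ≈ 0.7271

PN ≈ 0.727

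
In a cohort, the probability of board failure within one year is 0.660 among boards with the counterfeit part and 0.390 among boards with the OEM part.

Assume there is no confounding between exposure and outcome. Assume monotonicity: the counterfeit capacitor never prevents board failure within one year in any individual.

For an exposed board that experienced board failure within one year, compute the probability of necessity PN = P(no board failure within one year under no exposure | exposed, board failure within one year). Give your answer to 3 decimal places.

PN ≈ 0.409

Let p₁ = 0.66, p₀ = 0.39.
Under exogeneity and monotonicity, PN = (p₁ − p₀) / p₁.
PN = (0.66 − 0.39) / 0.66 = 0.27 / 0.66 ≈ 0.4091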